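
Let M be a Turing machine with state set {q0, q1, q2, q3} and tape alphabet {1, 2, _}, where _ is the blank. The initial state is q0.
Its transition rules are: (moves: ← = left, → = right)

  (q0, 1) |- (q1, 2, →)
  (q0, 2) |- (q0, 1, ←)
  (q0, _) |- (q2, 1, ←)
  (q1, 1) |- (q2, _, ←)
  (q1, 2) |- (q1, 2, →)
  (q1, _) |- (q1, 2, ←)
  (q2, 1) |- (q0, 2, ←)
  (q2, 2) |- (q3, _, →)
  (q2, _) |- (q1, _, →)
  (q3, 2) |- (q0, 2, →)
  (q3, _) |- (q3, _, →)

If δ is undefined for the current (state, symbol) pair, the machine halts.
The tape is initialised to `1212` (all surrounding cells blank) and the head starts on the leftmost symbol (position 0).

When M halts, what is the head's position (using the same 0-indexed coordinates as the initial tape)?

4

state=q0 head=0 tape=[1]212_   (q0,1)→(q1,2,→)
state=q1 head=1 tape=2[2]12_   (q1,2)→(q1,2,→)
state=q1 head=2 tape=22[1]2_   (q1,1)→(q2,_,←)
state=q2 head=1 tape=2[2]_2_   (q2,2)→(q3,_,→)
state=q3 head=2 tape=2_[_]2_   (q3,_)→(q3,_,→)
state=q3 head=3 tape=2__[2]_   (q3,2)→(q0,2,→)
state=q0 head=4 tape=2__2[_]   (q0,_)→(q2,1,←)
state=q2 head=3 tape=2__[2]1   (q2,2)→(q3,_,→)
state=q3 head=4 tape=2___[1]
At halt the head is at cell 4.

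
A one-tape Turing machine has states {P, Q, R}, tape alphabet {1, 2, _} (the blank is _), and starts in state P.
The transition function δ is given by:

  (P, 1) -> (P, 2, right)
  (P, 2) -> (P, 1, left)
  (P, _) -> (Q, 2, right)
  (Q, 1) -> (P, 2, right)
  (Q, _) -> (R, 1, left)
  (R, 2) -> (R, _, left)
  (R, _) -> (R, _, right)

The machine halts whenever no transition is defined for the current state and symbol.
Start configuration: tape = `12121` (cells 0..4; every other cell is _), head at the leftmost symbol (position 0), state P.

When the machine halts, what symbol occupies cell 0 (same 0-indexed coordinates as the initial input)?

_

P | ___[1]2121__   read 1 → write 2, move right, go to P
P | ___2[2]121__   read 2 → write 1, move left, go to P
P | ___[2]1121__   read 2 → write 1, move left, go to P
P | __[_]11121__   read _ → write 2, move right, go to Q
Q | __2[1]1121__   read 1 → write 2, move right, go to P
P | __22[1]121__   read 1 → write 2, move right, go to P
P | __222[1]21__   read 1 → write 2, move right, go to P
P | __2222[2]1__   read 2 → write 1, move left, go to P
P | __222[2]11__   read 2 → write 1, move left, go to P
P | __22[2]111__   read 2 → write 1, move left, go to P
P | __2[2]1111__   read 2 → write 1, move left, go to P
P | __[2]11111__   read 2 → write 1, move left, go to P
P | _[_]111111__   read _ → write 2, move right, go to Q
Q | _2[1]11111__   read 1 → write 2, move right, go to P
P | _22[1]1111__   read 1 → write 2, move right, go to P
P | _222[1]111__   read 1 → write 2, move right, go to P
P | _2222[1]11__   read 1 → write 2, move right, go to P
P | _22222[1]1__   read 1 → write 2, move right, go to P
P | _222222[1]__   read 1 → write 2, move right, go to P
P | _2222222[_]_   read _ → write 2, move right, go to Q
Q | _22222222[_]   read _ → write 1, move left, go to R
R | _2222222[2]1   read 2 → write _, move left, go to R
R | _222222[2]_1   read 2 → write _, move left, go to R
R | _22222[2]__1   read 2 → write _, move left, go to R
R | _2222[2]___1   read 2 → write _, move left, go to R
R | _222[2]____1   read 2 → write _, move left, go to R
R | _22[2]_____1   read 2 → write _, move left, go to R
R | _2[2]______1   read 2 → write _, move left, go to R
R | _[2]_______1   read 2 → write _, move left, go to R
R | [_]________1   read _ → write _, move right, go to R
R | _[_]_______1   read _ → write _, move right, go to R
R | __[_]______1   read _ → write _, move right, go to R
R | ___[_]_____1   read _ → write _, move right, go to R
R | ____[_]____1   read _ → write _, move right, go to R
R | _____[_]___1   read _ → write _, move right, go to R
R | ______[_]__1   read _ → write _, move right, go to R
R | _______[_]_1   read _ → write _, move right, go to R
R | ________[_]1   read _ → write _, move right, go to R
R | _________[1]
Cell 0 holds _ when M halts.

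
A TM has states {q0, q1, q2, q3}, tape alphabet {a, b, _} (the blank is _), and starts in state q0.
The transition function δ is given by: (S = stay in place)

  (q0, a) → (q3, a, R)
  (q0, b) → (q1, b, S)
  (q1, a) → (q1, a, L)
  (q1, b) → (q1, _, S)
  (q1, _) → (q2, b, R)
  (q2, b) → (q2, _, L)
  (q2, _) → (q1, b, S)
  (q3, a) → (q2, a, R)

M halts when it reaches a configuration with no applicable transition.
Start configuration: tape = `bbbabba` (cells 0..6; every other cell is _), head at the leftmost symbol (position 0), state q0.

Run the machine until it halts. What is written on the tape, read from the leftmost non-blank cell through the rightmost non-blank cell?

state=q0 head=0 tape=__[b]bbabba   (q0,b)→(q1,b,S)
state=q1 head=0 tape=__[b]bbabba   (q1,b)→(q1,_,S)
state=q1 head=0 tape=__[_]bbabba   (q1,_)→(q2,b,R)
state=q2 head=1 tape=__b[b]babba   (q2,b)→(q2,_,L)
state=q2 head=0 tape=__[b]_babba   (q2,b)→(q2,_,L)
state=q2 head=-1 tape=_[_]__babba   (q2,_)→(q1,b,S)
state=q1 head=-1 tape=_[b]__babba   (q1,b)→(q1,_,S)
state=q1 head=-1 tape=_[_]__babba   (q1,_)→(q2,b,R)
state=q2 head=0 tape=_b[_]_babba   (q2,_)→(q1,b,S)
state=q1 head=0 tape=_b[b]_babba   (q1,b)→(q1,_,S)
state=q1 head=0 tape=_b[_]_babba   (q1,_)→(q2,b,R)
state=q2 head=1 tape=_bb[_]babba   (q2,_)→(q1,b,S)
state=q1 head=1 tape=_bb[b]babba   (q1,b)→(q1,_,S)
state=q1 head=1 tape=_bb[_]babba   (q1,_)→(q2,b,R)
state=q2 head=2 tape=_bbb[b]abba   (q2,b)→(q2,_,L)
state=q2 head=1 tape=_bb[b]_abba   (q2,b)→(q2,_,L)
state=q2 head=0 tape=_b[b]__abba   (q2,b)→(q2,_,L)
state=q2 head=-1 tape=_[b]___abba   (q2,b)→(q2,_,L)
state=q2 head=-2 tape=[_]____abba   (q2,_)→(q1,b,S)
state=q1 head=-2 tape=[b]____abba   (q1,b)→(q1,_,S)
state=q1 head=-2 tape=[_]____abba   (q1,_)→(q2,b,R)
state=q2 head=-1 tape=b[_]___abba   (q2,_)→(q1,b,S)
state=q1 head=-1 tape=b[b]___abba   (q1,b)→(q1,_,S)
state=q1 head=-1 tape=b[_]___abba   (q1,_)→(q2,b,R)
state=q2 head=0 tape=bb[_]__abba   (q2,_)→(q1,b,S)
state=q1 head=0 tape=bb[b]__abba   (q1,b)→(q1,_,S)
state=q1 head=0 tape=bb[_]__abba   (q1,_)→(q2,b,R)
state=q2 head=1 tape=bbb[_]_abba   (q2,_)→(q1,b,S)
state=q1 head=1 tape=bbb[b]_abba   (q1,b)→(q1,_,S)
state=q1 head=1 tape=bbb[_]_abba   (q1,_)→(q2,b,R)
state=q2 head=2 tape=bbbb[_]abba   (q2,_)→(q1,b,S)
state=q1 head=2 tape=bbbb[b]abba   (q1,b)→(q1,_,S)
state=q1 head=2 tape=bbbb[_]abba   (q1,_)→(q2,b,R)
state=q2 head=3 tape=bbbbb[a]bba
The non-blank tape span at halt is bbbbbabba.

bbbbbabba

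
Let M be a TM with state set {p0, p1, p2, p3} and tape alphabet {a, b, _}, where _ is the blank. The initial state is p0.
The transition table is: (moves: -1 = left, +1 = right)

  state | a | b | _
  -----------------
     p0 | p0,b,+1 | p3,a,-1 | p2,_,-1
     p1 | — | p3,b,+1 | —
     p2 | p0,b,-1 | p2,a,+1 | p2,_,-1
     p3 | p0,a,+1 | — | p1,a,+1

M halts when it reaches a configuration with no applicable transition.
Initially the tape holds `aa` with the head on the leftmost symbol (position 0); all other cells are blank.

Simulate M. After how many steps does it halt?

p0 | _[a]a_   read a → write b, move +1, go to p0
p0 | _b[a]_   read a → write b, move +1, go to p0
p0 | _bb[_]   read _ → write _, move -1, go to p2
p2 | _b[b]_   read b → write a, move +1, go to p2
p2 | _ba[_]   read _ → write _, move -1, go to p2
p2 | _b[a]_   read a → write b, move -1, go to p0
p0 | _[b]b_   read b → write a, move -1, go to p3
p3 | [_]ab_   read _ → write a, move +1, go to p1
p1 | a[a]b_
M halts after 8 transitions.

8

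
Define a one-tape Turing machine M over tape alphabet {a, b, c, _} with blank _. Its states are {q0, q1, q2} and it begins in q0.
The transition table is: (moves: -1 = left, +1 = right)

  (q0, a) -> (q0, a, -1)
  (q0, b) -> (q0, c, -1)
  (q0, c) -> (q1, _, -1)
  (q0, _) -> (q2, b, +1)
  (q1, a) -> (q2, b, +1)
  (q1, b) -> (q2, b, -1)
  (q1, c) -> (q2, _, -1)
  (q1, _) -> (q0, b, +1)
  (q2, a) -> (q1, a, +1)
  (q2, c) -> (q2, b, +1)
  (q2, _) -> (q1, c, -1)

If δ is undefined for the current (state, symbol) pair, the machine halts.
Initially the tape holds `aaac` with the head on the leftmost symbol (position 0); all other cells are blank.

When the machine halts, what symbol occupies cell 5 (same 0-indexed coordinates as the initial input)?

state=q0 head=0 tape=_[a]aac__   (q0,a)→(q0,a,-1)
state=q0 head=-1 tape=[_]aaac__   (q0,_)→(q2,b,+1)
state=q2 head=0 tape=b[a]aac__   (q2,a)→(q1,a,+1)
state=q1 head=1 tape=ba[a]ac__   (q1,a)→(q2,b,+1)
state=q2 head=2 tape=bab[a]c__   (q2,a)→(q1,a,+1)
state=q1 head=3 tape=baba[c]__   (q1,c)→(q2,_,-1)
state=q2 head=2 tape=bab[a]___   (q2,a)→(q1,a,+1)
state=q1 head=3 tape=baba[_]__   (q1,_)→(q0,b,+1)
state=q0 head=4 tape=babab[_]_   (q0,_)→(q2,b,+1)
state=q2 head=5 tape=bababb[_]   (q2,_)→(q1,c,-1)
state=q1 head=4 tape=babab[b]c   (q1,b)→(q2,b,-1)
state=q2 head=3 tape=baba[b]bc
Cell 5 holds c when M halts.

c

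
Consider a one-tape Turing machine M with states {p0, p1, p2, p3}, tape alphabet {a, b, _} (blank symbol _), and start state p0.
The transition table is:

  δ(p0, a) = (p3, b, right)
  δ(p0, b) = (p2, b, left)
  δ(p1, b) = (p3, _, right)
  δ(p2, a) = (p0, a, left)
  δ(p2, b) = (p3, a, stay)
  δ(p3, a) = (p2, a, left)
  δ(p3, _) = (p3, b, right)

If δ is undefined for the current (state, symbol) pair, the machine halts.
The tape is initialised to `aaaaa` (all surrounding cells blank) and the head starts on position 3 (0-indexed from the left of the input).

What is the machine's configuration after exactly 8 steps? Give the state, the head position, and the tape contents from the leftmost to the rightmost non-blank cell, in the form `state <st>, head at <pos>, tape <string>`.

state=p0 head=3 tape=aaa[a]a   (p0,a)→(p3,b,right)
state=p3 head=4 tape=aaab[a]   (p3,a)→(p2,a,left)
state=p2 head=3 tape=aaa[b]a   (p2,b)→(p3,a,stay)
state=p3 head=3 tape=aaa[a]a   (p3,a)→(p2,a,left)
state=p2 head=2 tape=aa[a]aa   (p2,a)→(p0,a,left)
state=p0 head=1 tape=a[a]aaa   (p0,a)→(p3,b,right)
state=p3 head=2 tape=ab[a]aa   (p3,a)→(p2,a,left)
state=p2 head=1 tape=a[b]aaa   (p2,b)→(p3,a,stay)
state=p3 head=1 tape=a[a]aaa
After 8 steps: state p3, head at 1, tape aaaaa.

state p3, head at 1, tape aaaaa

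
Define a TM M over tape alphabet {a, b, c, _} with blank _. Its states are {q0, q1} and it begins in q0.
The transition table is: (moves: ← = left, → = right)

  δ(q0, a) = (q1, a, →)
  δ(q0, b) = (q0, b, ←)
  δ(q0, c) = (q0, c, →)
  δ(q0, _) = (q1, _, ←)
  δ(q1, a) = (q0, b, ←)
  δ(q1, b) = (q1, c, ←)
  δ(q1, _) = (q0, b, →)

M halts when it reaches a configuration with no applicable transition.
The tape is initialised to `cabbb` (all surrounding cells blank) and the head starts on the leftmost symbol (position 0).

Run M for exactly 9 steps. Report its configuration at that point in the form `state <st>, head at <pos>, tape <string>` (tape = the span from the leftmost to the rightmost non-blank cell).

q0 | [c]abbb   read c → write c, move →, go to q0
q0 | c[a]bbb   read a → write a, move →, go to q1
q1 | ca[b]bb   read b → write c, move ←, go to q1
q1 | c[a]cbb   read a → write b, move ←, go to q0
q0 | [c]bcbb   read c → write c, move →, go to q0
q0 | c[b]cbb   read b → write b, move ←, go to q0
q0 | [c]bcbb   read c → write c, move →, go to q0
q0 | c[b]cbb   read b → write b, move ←, go to q0
q0 | [c]bcbb   read c → write c, move →, go to q0
q0 | c[b]cbb
After 9 steps: state q0, head at 1, tape cbcbb.

state q0, head at 1, tape cbcbb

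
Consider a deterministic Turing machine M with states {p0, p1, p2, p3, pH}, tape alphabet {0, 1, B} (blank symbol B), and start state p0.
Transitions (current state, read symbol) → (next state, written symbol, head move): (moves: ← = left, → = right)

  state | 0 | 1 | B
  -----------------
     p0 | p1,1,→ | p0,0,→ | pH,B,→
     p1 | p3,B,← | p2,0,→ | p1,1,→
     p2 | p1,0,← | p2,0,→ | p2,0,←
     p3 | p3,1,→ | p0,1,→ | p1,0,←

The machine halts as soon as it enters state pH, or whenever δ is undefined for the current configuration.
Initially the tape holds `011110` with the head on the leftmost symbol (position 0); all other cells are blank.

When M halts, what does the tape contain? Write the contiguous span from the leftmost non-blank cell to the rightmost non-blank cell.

p0 | [0]11110   read 0 → write 1, move →, go to p1
p1 | 1[1]1110   read 1 → write 0, move →, go to p2
p2 | 10[1]110   read 1 → write 0, move →, go to p2
p2 | 100[1]10   read 1 → write 0, move →, go to p2
p2 | 1000[1]0   read 1 → write 0, move →, go to p2
p2 | 10000[0]   read 0 → write 0, move ←, go to p1
p1 | 1000[0]0   read 0 → write B, move ←, go to p3
p3 | 100[0]B0   read 0 → write 1, move →, go to p3
p3 | 1001[B]0   read B → write 0, move ←, go to p1
p1 | 100[1]00   read 1 → write 0, move →, go to p2
p2 | 1000[0]0   read 0 → write 0, move ←, go to p1
p1 | 100[0]00   read 0 → write B, move ←, go to p3
p3 | 10[0]B00   read 0 → write 1, move →, go to p3
p3 | 101[B]00   read B → write 0, move ←, go to p1
p1 | 10[1]000   read 1 → write 0, move →, go to p2
p2 | 100[0]00   read 0 → write 0, move ←, go to p1
p1 | 10[0]000   read 0 → write B, move ←, go to p3
p3 | 1[0]B000   read 0 → write 1, move →, go to p3
p3 | 11[B]000   read B → write 0, move ←, go to p1
p1 | 1[1]0000   read 1 → write 0, move →, go to p2
p2 | 10[0]000   read 0 → write 0, move ←, go to p1
p1 | 1[0]0000   read 0 → write B, move ←, go to p3
p3 | [1]B0000   read 1 → write 1, move →, go to p0
p0 | 1[B]0000   read B → write B, move →, go to pH
pH | 1B[0]000
The non-blank tape span at halt is 1B0000.

1B0000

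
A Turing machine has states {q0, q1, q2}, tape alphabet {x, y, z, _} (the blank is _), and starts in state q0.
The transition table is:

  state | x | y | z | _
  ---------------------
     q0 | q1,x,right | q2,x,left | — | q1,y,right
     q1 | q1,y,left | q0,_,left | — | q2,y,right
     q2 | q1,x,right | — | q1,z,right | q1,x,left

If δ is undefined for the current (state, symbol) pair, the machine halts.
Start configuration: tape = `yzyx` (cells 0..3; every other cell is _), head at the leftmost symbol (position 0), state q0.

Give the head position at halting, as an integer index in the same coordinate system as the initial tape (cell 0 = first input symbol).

-1

q0 | ___[y]zyx   read y → write x, move left, go to q2
q2 | __[_]xzyx   read _ → write x, move left, go to q1
q1 | _[_]xxzyx   read _ → write y, move right, go to q2
q2 | _y[x]xzyx   read x → write x, move right, go to q1
q1 | _yx[x]zyx   read x → write y, move left, go to q1
q1 | _y[x]yzyx   read x → write y, move left, go to q1
q1 | _[y]yyzyx   read y → write _, move left, go to q0
q0 | [_]_yyzyx   read _ → write y, move right, go to q1
q1 | y[_]yyzyx   read _ → write y, move right, go to q2
q2 | yy[y]yzyx
At halt the head is at cell -1.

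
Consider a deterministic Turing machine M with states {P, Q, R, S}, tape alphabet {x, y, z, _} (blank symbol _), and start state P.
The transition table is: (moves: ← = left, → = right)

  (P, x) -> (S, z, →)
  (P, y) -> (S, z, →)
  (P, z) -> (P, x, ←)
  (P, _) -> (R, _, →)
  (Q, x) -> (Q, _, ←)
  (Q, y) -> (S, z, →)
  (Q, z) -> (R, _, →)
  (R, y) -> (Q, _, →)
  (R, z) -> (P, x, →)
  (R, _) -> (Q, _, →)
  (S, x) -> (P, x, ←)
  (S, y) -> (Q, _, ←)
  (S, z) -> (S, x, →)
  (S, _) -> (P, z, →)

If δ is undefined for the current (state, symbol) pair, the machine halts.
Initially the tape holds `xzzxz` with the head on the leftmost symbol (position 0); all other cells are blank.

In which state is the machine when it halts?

state=P head=0 tape=_[x]zzxz   (P,x)→(S,z,→)
state=S head=1 tape=_z[z]zxz   (S,z)→(S,x,→)
state=S head=2 tape=_zx[z]xz   (S,z)→(S,x,→)
state=S head=3 tape=_zxx[x]z   (S,x)→(P,x,←)
state=P head=2 tape=_zx[x]xz   (P,x)→(S,z,→)
state=S head=3 tape=_zxz[x]z   (S,x)→(P,x,←)
state=P head=2 tape=_zx[z]xz   (P,z)→(P,x,←)
state=P head=1 tape=_z[x]xxz   (P,x)→(S,z,→)
state=S head=2 tape=_zz[x]xz   (S,x)→(P,x,←)
state=P head=1 tape=_z[z]xxz   (P,z)→(P,x,←)
state=P head=0 tape=_[z]xxxz   (P,z)→(P,x,←)
state=P head=-1 tape=[_]xxxxz   (P,_)→(R,_,→)
state=R head=0 tape=_[x]xxxz
No transition is defined for (R, x); M halts in state R.

R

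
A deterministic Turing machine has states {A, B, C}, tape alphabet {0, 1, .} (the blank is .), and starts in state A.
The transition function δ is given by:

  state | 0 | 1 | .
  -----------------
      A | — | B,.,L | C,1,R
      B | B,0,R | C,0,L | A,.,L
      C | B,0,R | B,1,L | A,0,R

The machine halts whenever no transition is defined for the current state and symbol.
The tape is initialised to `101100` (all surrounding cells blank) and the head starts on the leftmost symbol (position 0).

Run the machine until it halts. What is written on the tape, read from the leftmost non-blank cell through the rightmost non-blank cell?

state=A head=0 tape=..[1]01100.   (A,1)→(B,.,L)
state=B head=-1 tape=.[.].01100.   (B,.)→(A,.,L)
state=A head=-2 tape=[.]..01100.   (A,.)→(C,1,R)
state=C head=-1 tape=1[.].01100.   (C,.)→(A,0,R)
state=A head=0 tape=10[.]01100.   (A,.)→(C,1,R)
state=C head=1 tape=101[0]1100.   (C,0)→(B,0,R)
state=B head=2 tape=1010[1]100.   (B,1)→(C,0,L)
state=C head=1 tape=101[0]0100.   (C,0)→(B,0,R)
state=B head=2 tape=1010[0]100.   (B,0)→(B,0,R)
state=B head=3 tape=10100[1]00.   (B,1)→(C,0,L)
state=C head=2 tape=1010[0]000.   (C,0)→(B,0,R)
state=B head=3 tape=10100[0]00.   (B,0)→(B,0,R)
state=B head=4 tape=101000[0]0.   (B,0)→(B,0,R)
state=B head=5 tape=1010000[0].   (B,0)→(B,0,R)
state=B head=6 tape=10100000[.]   (B,.)→(A,.,L)
state=A head=5 tape=1010000[0].
The non-blank tape span at halt is 10100000.

10100000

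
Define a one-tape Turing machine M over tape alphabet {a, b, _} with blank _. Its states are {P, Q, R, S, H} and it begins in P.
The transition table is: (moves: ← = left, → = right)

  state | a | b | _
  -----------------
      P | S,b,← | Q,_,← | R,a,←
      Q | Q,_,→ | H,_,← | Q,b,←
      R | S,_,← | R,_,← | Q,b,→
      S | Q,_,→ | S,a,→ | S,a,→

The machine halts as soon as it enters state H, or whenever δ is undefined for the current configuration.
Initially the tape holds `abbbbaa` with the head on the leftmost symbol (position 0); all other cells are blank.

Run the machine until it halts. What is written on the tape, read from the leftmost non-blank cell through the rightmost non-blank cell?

state=P head=0 tape=_[a]bbbbaa_   (P,a)→(S,b,←)
state=S head=-1 tape=[_]bbbbbaa_   (S,_)→(S,a,→)
state=S head=0 tape=a[b]bbbbaa_   (S,b)→(S,a,→)
state=S head=1 tape=aa[b]bbbaa_   (S,b)→(S,a,→)
state=S head=2 tape=aaa[b]bbaa_   (S,b)→(S,a,→)
state=S head=3 tape=aaaa[b]baa_   (S,b)→(S,a,→)
state=S head=4 tape=aaaaa[b]aa_   (S,b)→(S,a,→)
state=S head=5 tape=aaaaaa[a]a_   (S,a)→(Q,_,→)
state=Q head=6 tape=aaaaaa_[a]_   (Q,a)→(Q,_,→)
state=Q head=7 tape=aaaaaa__[_]   (Q,_)→(Q,b,←)
state=Q head=6 tape=aaaaaa_[_]b   (Q,_)→(Q,b,←)
state=Q head=5 tape=aaaaaa[_]bb   (Q,_)→(Q,b,←)
state=Q head=4 tape=aaaaa[a]bbb   (Q,a)→(Q,_,→)
state=Q head=5 tape=aaaaa_[b]bb   (Q,b)→(H,_,←)
state=H head=4 tape=aaaaa[_]_bb
The non-blank tape span at halt is aaaaa__bb.

aaaaa__bb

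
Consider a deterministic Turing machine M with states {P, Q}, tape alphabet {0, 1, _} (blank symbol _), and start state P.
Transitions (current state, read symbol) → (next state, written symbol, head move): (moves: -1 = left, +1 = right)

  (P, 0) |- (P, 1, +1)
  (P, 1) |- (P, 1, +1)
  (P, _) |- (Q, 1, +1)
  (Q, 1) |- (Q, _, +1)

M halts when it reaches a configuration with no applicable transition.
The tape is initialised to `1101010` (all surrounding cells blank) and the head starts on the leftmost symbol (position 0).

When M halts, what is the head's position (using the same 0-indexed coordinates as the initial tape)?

P | [1]101010__   read 1 → write 1, move +1, go to P
P | 1[1]01010__   read 1 → write 1, move +1, go to P
P | 11[0]1010__   read 0 → write 1, move +1, go to P
P | 111[1]010__   read 1 → write 1, move +1, go to P
P | 1111[0]10__   read 0 → write 1, move +1, go to P
P | 11111[1]0__   read 1 → write 1, move +1, go to P
P | 111111[0]__   read 0 → write 1, move +1, go to P
P | 1111111[_]_   read _ → write 1, move +1, go to Q
Q | 11111111[_]
At halt the head is at cell 8.

8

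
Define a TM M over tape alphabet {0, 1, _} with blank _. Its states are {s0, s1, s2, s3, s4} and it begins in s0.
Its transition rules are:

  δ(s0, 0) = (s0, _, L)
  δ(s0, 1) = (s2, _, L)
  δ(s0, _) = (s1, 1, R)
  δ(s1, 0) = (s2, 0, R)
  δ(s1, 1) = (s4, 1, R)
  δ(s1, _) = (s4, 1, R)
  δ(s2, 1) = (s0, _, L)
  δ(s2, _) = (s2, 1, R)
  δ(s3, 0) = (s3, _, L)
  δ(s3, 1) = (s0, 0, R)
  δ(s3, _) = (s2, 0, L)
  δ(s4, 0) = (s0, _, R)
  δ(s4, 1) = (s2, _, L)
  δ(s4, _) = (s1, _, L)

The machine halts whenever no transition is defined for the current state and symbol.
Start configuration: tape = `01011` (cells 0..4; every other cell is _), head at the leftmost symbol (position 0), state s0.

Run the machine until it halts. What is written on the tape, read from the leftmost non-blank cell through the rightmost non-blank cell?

state=s0 head=0 tape=__[0]1011   (s0,0)→(s0,_,L)
state=s0 head=-1 tape=_[_]_1011   (s0,_)→(s1,1,R)
state=s1 head=0 tape=_1[_]1011   (s1,_)→(s4,1,R)
state=s4 head=1 tape=_11[1]011   (s4,1)→(s2,_,L)
state=s2 head=0 tape=_1[1]_011   (s2,1)→(s0,_,L)
state=s0 head=-1 tape=_[1]__011   (s0,1)→(s2,_,L)
state=s2 head=-2 tape=[_]___011   (s2,_)→(s2,1,R)
state=s2 head=-1 tape=1[_]__011   (s2,_)→(s2,1,R)
state=s2 head=0 tape=11[_]_011   (s2,_)→(s2,1,R)
state=s2 head=1 tape=111[_]011   (s2,_)→(s2,1,R)
state=s2 head=2 tape=1111[0]11
The non-blank tape span at halt is 1111011.

1111011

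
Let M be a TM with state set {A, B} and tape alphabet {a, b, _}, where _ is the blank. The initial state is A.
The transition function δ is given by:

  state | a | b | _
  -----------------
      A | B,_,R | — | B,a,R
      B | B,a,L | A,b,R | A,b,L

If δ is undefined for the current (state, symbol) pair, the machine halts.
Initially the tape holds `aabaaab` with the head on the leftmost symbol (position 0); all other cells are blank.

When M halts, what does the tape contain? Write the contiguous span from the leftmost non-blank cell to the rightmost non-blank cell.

state=A head=0 tape=_[a]abaaab   (A,a)→(B,_,R)
state=B head=1 tape=__[a]baaab   (B,a)→(B,a,L)
state=B head=0 tape=_[_]abaaab   (B,_)→(A,b,L)
state=A head=-1 tape=[_]babaaab   (A,_)→(B,a,R)
state=B head=0 tape=a[b]abaaab   (B,b)→(A,b,R)
state=A head=1 tape=ab[a]baaab   (A,a)→(B,_,R)
state=B head=2 tape=ab_[b]aaab   (B,b)→(A,b,R)
state=A head=3 tape=ab_b[a]aab   (A,a)→(B,_,R)
state=B head=4 tape=ab_b_[a]ab   (B,a)→(B,a,L)
state=B head=3 tape=ab_b[_]aab   (B,_)→(A,b,L)
state=A head=2 tape=ab_[b]baab
The non-blank tape span at halt is ab_bbaab.

ab_bbaab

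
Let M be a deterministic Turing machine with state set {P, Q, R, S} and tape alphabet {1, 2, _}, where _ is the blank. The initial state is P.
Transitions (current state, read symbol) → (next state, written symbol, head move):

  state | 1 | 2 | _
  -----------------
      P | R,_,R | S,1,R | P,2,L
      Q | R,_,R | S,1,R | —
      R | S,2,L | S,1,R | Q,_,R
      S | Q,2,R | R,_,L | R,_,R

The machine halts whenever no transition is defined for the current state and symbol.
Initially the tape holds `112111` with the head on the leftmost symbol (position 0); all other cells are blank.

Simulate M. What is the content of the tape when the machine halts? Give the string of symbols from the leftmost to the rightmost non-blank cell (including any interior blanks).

P | [1]12111__   read 1 → write _, move R, go to R
R | _[1]2111__   read 1 → write 2, move L, go to S
S | [_]22111__   read _ → write _, move R, go to R
R | _[2]2111__   read 2 → write 1, move R, go to S
S | _1[2]111__   read 2 → write _, move L, go to R
R | _[1]_111__   read 1 → write 2, move L, go to S
S | [_]2_111__   read _ → write _, move R, go to R
R | _[2]_111__   read 2 → write 1, move R, go to S
S | _1[_]111__   read _ → write _, move R, go to R
R | _1_[1]11__   read 1 → write 2, move L, go to S
S | _1[_]211__   read _ → write _, move R, go to R
R | _1_[2]11__   read 2 → write 1, move R, go to S
S | _1_1[1]1__   read 1 → write 2, move R, go to Q
Q | _1_12[1]__   read 1 → write _, move R, go to R
R | _1_12_[_]_   read _ → write _, move R, go to Q
Q | _1_12__[_]
The non-blank tape span at halt is 1_12.

1_12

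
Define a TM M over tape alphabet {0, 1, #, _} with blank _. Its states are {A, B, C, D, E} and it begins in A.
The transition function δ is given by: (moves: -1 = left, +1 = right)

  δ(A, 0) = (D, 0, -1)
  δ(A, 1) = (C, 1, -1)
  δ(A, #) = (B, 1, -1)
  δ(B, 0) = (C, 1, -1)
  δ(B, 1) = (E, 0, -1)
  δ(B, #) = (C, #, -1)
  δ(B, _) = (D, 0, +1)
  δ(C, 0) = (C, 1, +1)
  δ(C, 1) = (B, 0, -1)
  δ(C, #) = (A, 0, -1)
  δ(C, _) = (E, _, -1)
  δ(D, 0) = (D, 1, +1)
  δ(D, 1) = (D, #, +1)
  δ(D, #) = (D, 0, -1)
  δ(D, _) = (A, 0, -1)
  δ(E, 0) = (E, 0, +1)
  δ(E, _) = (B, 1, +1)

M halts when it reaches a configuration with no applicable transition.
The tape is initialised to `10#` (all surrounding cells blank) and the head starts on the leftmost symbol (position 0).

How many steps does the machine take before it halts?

31

A | ___[1]0#__   read 1 → write 1, move -1, go to C
C | __[_]10#__   read _ → write _, move -1, go to E
E | _[_]_10#__   read _ → write 1, move +1, go to B
B | _1[_]10#__   read _ → write 0, move +1, go to D
D | _10[1]0#__   read 1 → write #, move +1, go to D
D | _10#[0]#__   read 0 → write 1, move +1, go to D
D | _10#1[#]__   read # → write 0, move -1, go to D
D | _10#[1]0__   read 1 → write #, move +1, go to D
D | _10##[0]__   read 0 → write 1, move +1, go to D
D | _10##1[_]_   read _ → write 0, move -1, go to A
A | _10##[1]0_   read 1 → write 1, move -1, go to C
C | _10#[#]10_   read # → write 0, move -1, go to A
A | _10[#]010_   read # → write 1, move -1, go to B
B | _1[0]1010_   read 0 → write 1, move -1, go to C
C | _[1]11010_   read 1 → write 0, move -1, go to B
B | [_]011010_   read _ → write 0, move +1, go to D
D | 0[0]11010_   read 0 → write 1, move +1, go to D
D | 01[1]1010_   read 1 → write #, move +1, go to D
D | 01#[1]010_   read 1 → write #, move +1, go to D
D | 01##[0]10_   read 0 → write 1, move +1, go to D
D | 01##1[1]0_   read 1 → write #, move +1, go to D
D | 01##1#[0]_   read 0 → write 1, move +1, go to D
D | 01##1#1[_]   read _ → write 0, move -1, go to A
A | 01##1#[1]0   read 1 → write 1, move -1, go to C
C | 01##1[#]10   read # → write 0, move -1, go to A
A | 01##[1]010   read 1 → write 1, move -1, go to C
C | 01#[#]1010   read # → write 0, move -1, go to A
A | 01[#]01010   read # → write 1, move -1, go to B
B | 0[1]101010   read 1 → write 0, move -1, go to E
E | [0]0101010   read 0 → write 0, move +1, go to E
E | 0[0]101010   read 0 → write 0, move +1, go to E
E | 00[1]01010
M halts after 31 transitions.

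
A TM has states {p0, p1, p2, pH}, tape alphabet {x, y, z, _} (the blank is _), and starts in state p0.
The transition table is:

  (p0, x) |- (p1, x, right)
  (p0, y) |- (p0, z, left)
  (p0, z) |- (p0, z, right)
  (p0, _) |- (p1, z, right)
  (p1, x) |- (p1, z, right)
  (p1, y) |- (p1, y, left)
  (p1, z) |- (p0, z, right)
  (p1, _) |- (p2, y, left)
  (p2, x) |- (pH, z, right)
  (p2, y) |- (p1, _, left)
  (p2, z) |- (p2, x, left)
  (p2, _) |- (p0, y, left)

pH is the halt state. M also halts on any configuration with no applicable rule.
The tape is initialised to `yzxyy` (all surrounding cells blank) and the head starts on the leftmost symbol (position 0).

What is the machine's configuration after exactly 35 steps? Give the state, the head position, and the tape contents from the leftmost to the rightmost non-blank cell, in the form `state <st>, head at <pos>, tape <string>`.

state p1, head at 3, tape zzxzzzxxxy

p0 | ___[y]zxyy__   read y → write z, move left, go to p0
p0 | __[_]zzxyy__   read _ → write z, move right, go to p1
p1 | __z[z]zxyy__   read z → write z, move right, go to p0
p0 | __zz[z]xyy__   read z → write z, move right, go to p0
p0 | __zzz[x]yy__   read x → write x, move right, go to p1
p1 | __zzzx[y]y__   read y → write y, move left, go to p1
p1 | __zzz[x]yy__   read x → write z, move right, go to p1
p1 | __zzzz[y]y__   read y → write y, move left, go to p1
p1 | __zzz[z]yy__   read z → write z, move right, go to p0
p0 | __zzzz[y]y__   read y → write z, move left, go to p0
p0 | __zzz[z]zy__   read z → write z, move right, go to p0
p0 | __zzzz[z]y__   read z → write z, move right, go to p0
p0 | __zzzzz[y]__   read y → write z, move left, go to p0
p0 | __zzzz[z]z__   read z → write z, move right, go to p0
p0 | __zzzzz[z]__   read z → write z, move right, go to p0
p0 | __zzzzzz[_]_   read _ → write z, move right, go to p1
p1 | __zzzzzzz[_]   read _ → write y, move left, go to p2
p2 | __zzzzzz[z]y   read z → write x, move left, go to p2
p2 | __zzzzz[z]xy   read z → write x, move left, go to p2
p2 | __zzzz[z]xxy   read z → write x, move left, go to p2
p2 | __zzz[z]xxxy   read z → write x, move left, go to p2
p2 | __zz[z]xxxxy   read z → write x, move left, go to p2
p2 | __z[z]xxxxxy   read z → write x, move left, go to p2
p2 | __[z]xxxxxxy   read z → write x, move left, go to p2
p2 | _[_]xxxxxxxy   read _ → write y, move left, go to p0
p0 | [_]yxxxxxxxy   read _ → write z, move right, go to p1
p1 | z[y]xxxxxxxy   read y → write y, move left, go to p1
p1 | [z]yxxxxxxxy   read z → write z, move right, go to p0
p0 | z[y]xxxxxxxy   read y → write z, move left, go to p0
p0 | [z]zxxxxxxxy   read z → write z, move right, go to p0
p0 | z[z]xxxxxxxy   read z → write z, move right, go to p0
p0 | zz[x]xxxxxxy   read x → write x, move right, go to p1
p1 | zzx[x]xxxxxy   read x → write z, move right, go to p1
p1 | zzxz[x]xxxxy   read x → write z, move right, go to p1
p1 | zzxzz[x]xxxy   read x → write z, move right, go to p1
p1 | zzxzzz[x]xxy
After 35 steps: state p1, head at 3, tape zzxzzzxxxy.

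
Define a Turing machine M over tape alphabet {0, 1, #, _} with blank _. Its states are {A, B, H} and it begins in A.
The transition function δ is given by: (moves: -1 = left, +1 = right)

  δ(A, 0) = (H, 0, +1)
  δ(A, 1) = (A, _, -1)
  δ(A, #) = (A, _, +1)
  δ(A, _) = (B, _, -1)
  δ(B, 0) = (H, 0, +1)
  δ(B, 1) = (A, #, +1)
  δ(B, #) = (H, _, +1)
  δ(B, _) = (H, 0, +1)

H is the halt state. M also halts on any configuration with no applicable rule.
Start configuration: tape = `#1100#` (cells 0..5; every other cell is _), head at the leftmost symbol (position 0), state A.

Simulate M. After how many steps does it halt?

A | _[#]1100#   read # → write _, move +1, go to A
A | __[1]100#   read 1 → write _, move -1, go to A
A | _[_]_100#   read _ → write _, move -1, go to B
B | [_]__100#   read _ → write 0, move +1, go to H
H | 0[_]_100#
M halts after 4 transitions.

4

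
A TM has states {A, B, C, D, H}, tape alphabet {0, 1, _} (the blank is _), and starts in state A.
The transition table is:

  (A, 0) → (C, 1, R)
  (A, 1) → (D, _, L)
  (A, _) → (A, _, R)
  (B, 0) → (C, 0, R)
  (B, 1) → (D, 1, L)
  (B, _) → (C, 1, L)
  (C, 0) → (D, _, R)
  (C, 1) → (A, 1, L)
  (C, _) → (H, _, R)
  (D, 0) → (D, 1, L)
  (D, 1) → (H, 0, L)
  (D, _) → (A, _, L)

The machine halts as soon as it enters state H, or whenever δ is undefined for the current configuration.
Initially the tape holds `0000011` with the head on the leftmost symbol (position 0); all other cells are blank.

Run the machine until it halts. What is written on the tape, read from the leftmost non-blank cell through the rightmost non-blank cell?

1_01

state=A head=0 tape=__[0]000011   (A,0)→(C,1,R)
state=C head=1 tape=__1[0]00011   (C,0)→(D,_,R)
state=D head=2 tape=__1_[0]0011   (D,0)→(D,1,L)
state=D head=1 tape=__1[_]10011   (D,_)→(A,_,L)
state=A head=0 tape=__[1]_10011   (A,1)→(D,_,L)
state=D head=-1 tape=_[_]__10011   (D,_)→(A,_,L)
state=A head=-2 tape=[_]___10011   (A,_)→(A,_,R)
state=A head=-1 tape=_[_]__10011   (A,_)→(A,_,R)
state=A head=0 tape=__[_]_10011   (A,_)→(A,_,R)
state=A head=1 tape=___[_]10011   (A,_)→(A,_,R)
state=A head=2 tape=____[1]0011   (A,1)→(D,_,L)
state=D head=1 tape=___[_]_0011   (D,_)→(A,_,L)
state=A head=0 tape=__[_]__0011   (A,_)→(A,_,R)
state=A head=1 tape=___[_]_0011   (A,_)→(A,_,R)
state=A head=2 tape=____[_]0011   (A,_)→(A,_,R)
state=A head=3 tape=_____[0]011   (A,0)→(C,1,R)
state=C head=4 tape=_____1[0]11   (C,0)→(D,_,R)
state=D head=5 tape=_____1_[1]1   (D,1)→(H,0,L)
state=H head=4 tape=_____1[_]01
The non-blank tape span at halt is 1_01.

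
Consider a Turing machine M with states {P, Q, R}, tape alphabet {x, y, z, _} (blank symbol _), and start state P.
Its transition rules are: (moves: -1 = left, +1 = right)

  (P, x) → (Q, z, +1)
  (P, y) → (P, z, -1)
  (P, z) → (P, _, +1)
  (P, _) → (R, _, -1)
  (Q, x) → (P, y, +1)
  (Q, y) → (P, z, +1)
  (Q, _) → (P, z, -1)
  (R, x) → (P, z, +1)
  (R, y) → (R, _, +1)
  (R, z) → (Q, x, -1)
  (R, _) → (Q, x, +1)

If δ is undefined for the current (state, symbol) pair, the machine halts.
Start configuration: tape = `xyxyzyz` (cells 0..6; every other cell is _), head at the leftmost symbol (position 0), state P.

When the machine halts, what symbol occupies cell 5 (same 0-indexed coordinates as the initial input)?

z

P | [x]yxyzyz   read x → write z, move +1, go to Q
Q | z[y]xyzyz   read y → write z, move +1, go to P
P | zz[x]yzyz   read x → write z, move +1, go to Q
Q | zzz[y]zyz   read y → write z, move +1, go to P
P | zzzz[z]yz   read z → write _, move +1, go to P
P | zzzz_[y]z   read y → write z, move -1, go to P
P | zzzz[_]zz   read _ → write _, move -1, go to R
R | zzz[z]_zz   read z → write x, move -1, go to Q
Q | zz[z]x_zz
Cell 5 holds z when M halts.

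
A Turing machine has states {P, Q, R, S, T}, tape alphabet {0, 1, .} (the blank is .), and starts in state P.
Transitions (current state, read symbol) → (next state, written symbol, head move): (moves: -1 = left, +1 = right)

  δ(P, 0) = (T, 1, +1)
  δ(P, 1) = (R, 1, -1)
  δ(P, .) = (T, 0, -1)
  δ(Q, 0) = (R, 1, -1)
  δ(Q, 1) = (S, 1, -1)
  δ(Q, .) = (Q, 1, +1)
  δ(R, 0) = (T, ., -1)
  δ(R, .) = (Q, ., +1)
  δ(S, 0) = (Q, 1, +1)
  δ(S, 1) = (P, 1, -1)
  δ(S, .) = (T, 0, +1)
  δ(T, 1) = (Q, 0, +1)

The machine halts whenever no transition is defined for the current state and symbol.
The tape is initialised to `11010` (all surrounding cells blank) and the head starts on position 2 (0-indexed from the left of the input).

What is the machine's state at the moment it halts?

R

P | 11[0]10   read 0 → write 1, move +1, go to T
T | 111[1]0   read 1 → write 0, move +1, go to Q
Q | 1110[0]   read 0 → write 1, move -1, go to R
R | 111[0]1   read 0 → write ., move -1, go to T
T | 11[1].1   read 1 → write 0, move +1, go to Q
Q | 110[.]1   read . → write 1, move +1, go to Q
Q | 1101[1]   read 1 → write 1, move -1, go to S
S | 110[1]1   read 1 → write 1, move -1, go to P
P | 11[0]11   read 0 → write 1, move +1, go to T
T | 111[1]1   read 1 → write 0, move +1, go to Q
Q | 1110[1]   read 1 → write 1, move -1, go to S
S | 111[0]1   read 0 → write 1, move +1, go to Q
Q | 1111[1]   read 1 → write 1, move -1, go to S
S | 111[1]1   read 1 → write 1, move -1, go to P
P | 11[1]11   read 1 → write 1, move -1, go to R
R | 1[1]111
No transition is defined for (R, 1); M halts in state R.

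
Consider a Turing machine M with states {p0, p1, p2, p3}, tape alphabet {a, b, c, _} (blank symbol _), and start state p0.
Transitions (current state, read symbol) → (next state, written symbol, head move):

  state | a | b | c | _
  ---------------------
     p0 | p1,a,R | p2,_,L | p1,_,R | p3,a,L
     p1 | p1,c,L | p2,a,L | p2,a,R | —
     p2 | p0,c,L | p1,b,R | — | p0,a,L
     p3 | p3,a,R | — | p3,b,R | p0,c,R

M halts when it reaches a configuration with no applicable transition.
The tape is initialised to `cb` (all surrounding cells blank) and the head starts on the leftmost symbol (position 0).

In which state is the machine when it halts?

state=p0 head=0 tape=__[c]b   (p0,c)→(p1,_,R)
state=p1 head=1 tape=___[b]   (p1,b)→(p2,a,L)
state=p2 head=0 tape=__[_]a   (p2,_)→(p0,a,L)
state=p0 head=-1 tape=_[_]aa   (p0,_)→(p3,a,L)
state=p3 head=-2 tape=[_]aaa   (p3,_)→(p0,c,R)
state=p0 head=-1 tape=c[a]aa   (p0,a)→(p1,a,R)
state=p1 head=0 tape=ca[a]a   (p1,a)→(p1,c,L)
state=p1 head=-1 tape=c[a]ca   (p1,a)→(p1,c,L)
state=p1 head=-2 tape=[c]cca   (p1,c)→(p2,a,R)
state=p2 head=-1 tape=a[c]ca
No transition is defined for (p2, c); M halts in state p2.

p2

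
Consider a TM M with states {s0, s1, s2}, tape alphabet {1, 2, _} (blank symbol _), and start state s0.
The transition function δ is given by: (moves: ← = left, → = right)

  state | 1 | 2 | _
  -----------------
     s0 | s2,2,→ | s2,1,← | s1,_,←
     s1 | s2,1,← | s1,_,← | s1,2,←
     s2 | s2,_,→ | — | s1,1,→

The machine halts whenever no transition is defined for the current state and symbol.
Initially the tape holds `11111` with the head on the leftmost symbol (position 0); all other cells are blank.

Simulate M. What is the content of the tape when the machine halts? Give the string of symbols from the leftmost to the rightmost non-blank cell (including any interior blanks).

state=s0 head=0 tape=[1]1111__   (s0,1)→(s2,2,→)
state=s2 head=1 tape=2[1]111__   (s2,1)→(s2,_,→)
state=s2 head=2 tape=2_[1]11__   (s2,1)→(s2,_,→)
state=s2 head=3 tape=2__[1]1__   (s2,1)→(s2,_,→)
state=s2 head=4 tape=2___[1]__   (s2,1)→(s2,_,→)
state=s2 head=5 tape=2____[_]_   (s2,_)→(s1,1,→)
state=s1 head=6 tape=2____1[_]   (s1,_)→(s1,2,←)
state=s1 head=5 tape=2____[1]2   (s1,1)→(s2,1,←)
state=s2 head=4 tape=2___[_]12   (s2,_)→(s1,1,→)
state=s1 head=5 tape=2___1[1]2   (s1,1)→(s2,1,←)
state=s2 head=4 tape=2___[1]12   (s2,1)→(s2,_,→)
state=s2 head=5 tape=2____[1]2   (s2,1)→(s2,_,→)
state=s2 head=6 tape=2_____[2]
The non-blank tape span at halt is 2_____2.

2_____2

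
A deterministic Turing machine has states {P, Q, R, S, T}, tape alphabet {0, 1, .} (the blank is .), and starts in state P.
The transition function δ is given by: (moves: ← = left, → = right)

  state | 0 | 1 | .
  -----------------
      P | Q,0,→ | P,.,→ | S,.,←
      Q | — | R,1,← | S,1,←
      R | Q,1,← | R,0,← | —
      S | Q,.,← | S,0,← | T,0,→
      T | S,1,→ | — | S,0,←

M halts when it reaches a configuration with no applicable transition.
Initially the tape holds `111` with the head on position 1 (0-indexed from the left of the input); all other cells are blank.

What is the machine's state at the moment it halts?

T

P | ...1[1]1.   read 1 → write ., move →, go to P
P | ...1.[1].   read 1 → write ., move →, go to P
P | ...1..[.]   read . → write ., move ←, go to S
S | ...1.[.].   read . → write 0, move →, go to T
T | ...1.0[.]   read . → write 0, move ←, go to S
S | ...1.[0]0   read 0 → write ., move ←, go to Q
Q | ...1[.].0   read . → write 1, move ←, go to S
S | ...[1]1.0   read 1 → write 0, move ←, go to S
S | ..[.]01.0   read . → write 0, move →, go to T
T | ..0[0]1.0   read 0 → write 1, move →, go to S
S | ..01[1].0   read 1 → write 0, move ←, go to S
S | ..0[1]0.0   read 1 → write 0, move ←, go to S
S | ..[0]00.0   read 0 → write ., move ←, go to Q
Q | .[.].00.0   read . → write 1, move ←, go to S
S | [.]1.00.0   read . → write 0, move →, go to T
T | 0[1].00.0
No transition is defined for (T, 1); M halts in state T.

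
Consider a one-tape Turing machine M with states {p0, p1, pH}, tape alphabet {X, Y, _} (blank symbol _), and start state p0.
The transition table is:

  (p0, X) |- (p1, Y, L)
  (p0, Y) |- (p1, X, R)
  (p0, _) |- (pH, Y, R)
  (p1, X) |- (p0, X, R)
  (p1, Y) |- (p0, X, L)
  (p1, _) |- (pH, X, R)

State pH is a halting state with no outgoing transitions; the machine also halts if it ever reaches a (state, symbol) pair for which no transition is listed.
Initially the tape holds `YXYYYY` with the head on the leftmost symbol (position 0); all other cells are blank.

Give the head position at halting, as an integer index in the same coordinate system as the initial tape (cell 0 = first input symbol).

7

p0 | [Y]XYYYY__   read Y → write X, move R, go to p1
p1 | X[X]YYYY__   read X → write X, move R, go to p0
p0 | XX[Y]YYY__   read Y → write X, move R, go to p1
p1 | XXX[Y]YY__   read Y → write X, move L, go to p0
p0 | XX[X]XYY__   read X → write Y, move L, go to p1
p1 | X[X]YXYY__   read X → write X, move R, go to p0
p0 | XX[Y]XYY__   read Y → write X, move R, go to p1
p1 | XXX[X]YY__   read X → write X, move R, go to p0
p0 | XXXX[Y]Y__   read Y → write X, move R, go to p1
p1 | XXXXX[Y]__   read Y → write X, move L, go to p0
p0 | XXXX[X]X__   read X → write Y, move L, go to p1
p1 | XXX[X]YX__   read X → write X, move R, go to p0
p0 | XXXX[Y]X__   read Y → write X, move R, go to p1
p1 | XXXXX[X]__   read X → write X, move R, go to p0
p0 | XXXXXX[_]_   read _ → write Y, move R, go to pH
pH | XXXXXXY[_]
At halt the head is at cell 7.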